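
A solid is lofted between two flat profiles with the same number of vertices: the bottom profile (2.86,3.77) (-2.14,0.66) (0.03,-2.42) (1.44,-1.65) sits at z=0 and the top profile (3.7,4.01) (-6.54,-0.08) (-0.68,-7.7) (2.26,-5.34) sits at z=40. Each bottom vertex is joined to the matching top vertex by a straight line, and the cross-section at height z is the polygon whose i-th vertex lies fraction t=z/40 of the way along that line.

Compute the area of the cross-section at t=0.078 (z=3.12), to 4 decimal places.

Cross-section at t=0.078: each vertex is (1-t)·p0[i] + t·p1[i].
  v1: (1-0.078)·(2.86,3.77) + 0.078·(3.7,4.01) = (2.9255,3.7887)
  v2: (1-0.078)·(-2.14,0.66) + 0.078·(-6.54,-0.08) = (-2.4832,0.6023)
  v3: (1-0.078)·(0.03,-2.42) + 0.078·(-0.68,-7.7) = (-0.0254,-2.8318)
  v4: (1-0.078)·(1.44,-1.65) + 0.078·(2.26,-5.34) = (1.5040,-1.9378)
Shoelace sum Σ(x_i·y_{i+1} − x_{i+1}·y_i):
  i=1: 2.9255·0.6023 − -2.4832·3.7887 = +11.1701 (running +11.1701)
  i=2: -2.4832·-2.8318 − -0.0254·0.6023 = +7.0473 (running +18.2174)
  i=3: -0.0254·-1.9378 − 1.5040·-2.8318 = +4.3082 (running +22.5256)
  i=4: 1.5040·3.7887 − 2.9255·-1.9378 = +11.3672 (running +33.8928)
Area = |Σ|/2 = |33.8928|/2 = 16.9464

Area at t=0.078: 16.9464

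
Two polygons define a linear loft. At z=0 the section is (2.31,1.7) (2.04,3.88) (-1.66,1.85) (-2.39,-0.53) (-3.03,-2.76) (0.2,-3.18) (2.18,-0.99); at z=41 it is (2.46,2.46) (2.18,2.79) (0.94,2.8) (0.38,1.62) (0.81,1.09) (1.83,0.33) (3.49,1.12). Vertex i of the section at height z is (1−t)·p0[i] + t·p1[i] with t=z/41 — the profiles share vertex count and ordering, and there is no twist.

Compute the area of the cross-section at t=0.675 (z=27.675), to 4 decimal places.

Cross-section at t=0.675: each vertex is (1-t)·p0[i] + t·p1[i].
  v1: (1-0.675)·(2.31,1.7) + 0.675·(2.46,2.46) = (2.4112,2.2130)
  v2: (1-0.675)·(2.04,3.88) + 0.675·(2.18,2.79) = (2.1345,3.1442)
  v3: (1-0.675)·(-1.66,1.85) + 0.675·(0.94,2.8) = (0.0950,2.4912)
  v4: (1-0.675)·(-2.39,-0.53) + 0.675·(0.38,1.62) = (-0.5202,0.9213)
  v5: (1-0.675)·(-3.03,-2.76) + 0.675·(0.81,1.09) = (-0.4380,-0.1612)
  v6: (1-0.675)·(0.2,-3.18) + 0.675·(1.83,0.33) = (1.3003,-0.8107)
  v7: (1-0.675)·(2.18,-0.99) + 0.675·(3.49,1.12) = (3.0643,0.4343)
Shoelace sum Σ(x_i·y_{i+1} − x_{i+1}·y_i):
  i=1: 2.4112·3.1442 − 2.1345·2.2130 = +2.8579 (running +2.8579)
  i=2: 2.1345·2.4912 − 0.0950·3.1442 = +5.0189 (running +7.8768)
  i=3: 0.0950·0.9213 − -0.5202·2.4912 = +1.3836 (running +9.2604)
  i=4: -0.5202·-0.1612 − -0.4380·0.9213 = +0.4874 (running +9.7478)
  i=5: -0.4380·-0.8107 − 1.3003·-0.1612 = +0.5648 (running +10.3126)
  i=6: 1.3003·0.4343 − 3.0643·-0.8107 = +3.0490 (running +13.3615)
  i=7: 3.0643·2.2130 − 2.4112·0.4343 = +5.7341 (running +19.0956)
Area = |Σ|/2 = |19.0956|/2 = 9.5478

Area at t=0.675: 9.5478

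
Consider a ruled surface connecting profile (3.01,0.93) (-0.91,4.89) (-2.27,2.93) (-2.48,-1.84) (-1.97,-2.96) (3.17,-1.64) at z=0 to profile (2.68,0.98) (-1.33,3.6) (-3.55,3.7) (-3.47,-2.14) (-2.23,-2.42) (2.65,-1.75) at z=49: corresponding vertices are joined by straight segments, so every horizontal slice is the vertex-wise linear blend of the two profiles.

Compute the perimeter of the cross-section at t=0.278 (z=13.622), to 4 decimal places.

Cross-section at t=0.278: each vertex is (1-t)·p0[i] + t·p1[i].
  v1: (1-0.278)·(3.01,0.93) + 0.278·(2.68,0.98) = (2.9183,0.9439)
  v2: (1-0.278)·(-0.91,4.89) + 0.278·(-1.33,3.6) = (-1.0268,4.5314)
  v3: (1-0.278)·(-2.27,2.93) + 0.278·(-3.55,3.7) = (-2.6258,3.1441)
  v4: (1-0.278)·(-2.48,-1.84) + 0.278·(-3.47,-2.14) = (-2.7552,-1.9234)
  v5: (1-0.278)·(-1.97,-2.96) + 0.278·(-2.23,-2.42) = (-2.0423,-2.8099)
  v6: (1-0.278)·(3.17,-1.64) + 0.278·(2.65,-1.75) = (3.0254,-1.6706)
Perimeter = Σ |v_{i+1} − v_i|:
  edge 1→2: √(-3.9450² + 3.5875²) = 5.3323 (running 5.3323)
  edge 2→3: √(-1.5991² + -1.3873²) = 2.1170 (running 7.4493)
  edge 3→4: √(-0.1294² + -5.0675²) = 5.0691 (running 12.5184)
  edge 4→5: √(0.7129² + -0.8865²) = 1.1376 (running 13.6560)
  edge 5→6: √(5.0677² + 1.1393²) = 5.1942 (running 18.8502)
  edge 6→1: √(-0.1072² + 2.6145²) = 2.6167 (running 21.4669)
Perimeter = 21.4669

Perimeter at t=0.278: 21.4669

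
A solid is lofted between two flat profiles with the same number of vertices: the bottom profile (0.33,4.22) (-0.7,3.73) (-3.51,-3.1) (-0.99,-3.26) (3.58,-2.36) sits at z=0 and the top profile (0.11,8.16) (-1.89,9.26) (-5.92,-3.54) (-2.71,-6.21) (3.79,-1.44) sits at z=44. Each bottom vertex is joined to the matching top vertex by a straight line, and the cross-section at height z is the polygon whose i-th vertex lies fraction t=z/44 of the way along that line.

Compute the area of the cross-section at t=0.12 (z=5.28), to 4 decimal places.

Area at t=0.12: 33.9594

Cross-section at t=0.12: each vertex is (1-t)·p0[i] + t·p1[i].
  v1: (1-0.12)·(0.33,4.22) + 0.12·(0.11,8.16) = (0.3036,4.6928)
  v2: (1-0.12)·(-0.7,3.73) + 0.12·(-1.89,9.26) = (-0.8428,4.3936)
  v3: (1-0.12)·(-3.51,-3.1) + 0.12·(-5.92,-3.54) = (-3.7992,-3.1528)
  v4: (1-0.12)·(-0.99,-3.26) + 0.12·(-2.71,-6.21) = (-1.1964,-3.6140)
  v5: (1-0.12)·(3.58,-2.36) + 0.12·(3.79,-1.44) = (3.6052,-2.2496)
Shoelace sum Σ(x_i·y_{i+1} − x_{i+1}·y_i):
  i=1: 0.3036·4.3936 − -0.8428·4.6928 = +5.2890 (running +5.2890)
  i=2: -0.8428·-3.1528 − -3.7992·4.3936 = +19.3493 (running +24.6383)
  i=3: -3.7992·-3.6140 − -1.1964·-3.1528 = +9.9583 (running +34.5966)
  i=4: -1.1964·-2.2496 − 3.6052·-3.6140 = +15.7206 (running +50.3172)
  i=5: 3.6052·4.6928 − 0.3036·-2.2496 = +17.6015 (running +67.9187)
Area = |Σ|/2 = |67.9187|/2 = 33.9594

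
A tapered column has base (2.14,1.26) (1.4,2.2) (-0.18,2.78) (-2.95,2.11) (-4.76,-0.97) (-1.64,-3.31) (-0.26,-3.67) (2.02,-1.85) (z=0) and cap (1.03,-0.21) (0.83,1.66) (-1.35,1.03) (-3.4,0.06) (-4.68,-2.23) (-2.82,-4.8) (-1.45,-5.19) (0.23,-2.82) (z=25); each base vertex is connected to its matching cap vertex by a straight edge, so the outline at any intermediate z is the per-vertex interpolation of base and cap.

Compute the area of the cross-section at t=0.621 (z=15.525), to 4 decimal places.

Cross-section at t=0.621: each vertex is (1-t)·p0[i] + t·p1[i].
  v1: (1-0.621)·(2.14,1.26) + 0.621·(1.03,-0.21) = (1.4507,0.3471)
  v2: (1-0.621)·(1.4,2.2) + 0.621·(0.83,1.66) = (1.0460,1.8647)
  v3: (1-0.621)·(-0.18,2.78) + 0.621·(-1.35,1.03) = (-0.9066,1.6932)
  v4: (1-0.621)·(-2.95,2.11) + 0.621·(-3.4,0.06) = (-3.2294,0.8369)
  v5: (1-0.621)·(-4.76,-0.97) + 0.621·(-4.68,-2.23) = (-4.7103,-1.7525)
  v6: (1-0.621)·(-1.64,-3.31) + 0.621·(-2.82,-4.8) = (-2.3728,-4.2353)
  v7: (1-0.621)·(-0.26,-3.67) + 0.621·(-1.45,-5.19) = (-0.9990,-4.6139)
  v8: (1-0.621)·(2.02,-1.85) + 0.621·(0.23,-2.82) = (0.9084,-2.4524)
Shoelace sum Σ(x_i·y_{i+1} − x_{i+1}·y_i):
  i=1: 1.4507·1.8647 − 1.0460·0.3471 = +2.3419 (running +2.3419)
  i=2: 1.0460·1.6932 − -0.9066·1.8647 = +3.4616 (running +5.8036)
  i=3: -0.9066·0.8369 − -3.2294·1.6932 = +4.7095 (running +10.5131)
  i=4: -3.2294·-1.7525 − -4.7103·0.8369 = +9.6018 (running +20.1149)
  i=5: -4.7103·-4.2353 − -2.3728·-1.7525 = +15.7914 (running +35.9062)
  i=6: -2.3728·-4.6139 − -0.9990·-4.2353 = +6.7168 (running +42.6230)
  i=7: -0.9990·-2.4524 − 0.9084·-4.6139 = +6.6412 (running +49.2643)
  i=8: 0.9084·0.3471 − 1.4507·-2.4524 = +3.8730 (running +53.1372)
Area = |Σ|/2 = |53.1372|/2 = 26.5686

Area at t=0.621: 26.5686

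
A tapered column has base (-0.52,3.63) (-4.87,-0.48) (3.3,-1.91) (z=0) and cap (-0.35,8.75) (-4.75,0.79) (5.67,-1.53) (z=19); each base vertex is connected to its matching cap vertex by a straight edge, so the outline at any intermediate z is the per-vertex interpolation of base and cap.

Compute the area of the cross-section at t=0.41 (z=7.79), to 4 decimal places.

Cross-section at t=0.41: each vertex is (1-t)·p0[i] + t·p1[i].
  v1: (1-0.41)·(-0.52,3.63) + 0.41·(-0.35,8.75) = (-0.4503,5.7292)
  v2: (1-0.41)·(-4.87,-0.48) + 0.41·(-4.75,0.79) = (-4.8208,0.0407)
  v3: (1-0.41)·(3.3,-1.91) + 0.41·(5.67,-1.53) = (4.2717,-1.7542)
Shoelace sum Σ(x_i·y_{i+1} − x_{i+1}·y_i):
  i=1: -0.4503·0.0407 − -4.8208·5.7292 = +27.6010 (running +27.6010)
  i=2: -4.8208·-1.7542 − 4.2717·0.0407 = +8.2828 (running +35.8838)
  i=3: 4.2717·5.7292 − -0.4503·-1.7542 = +23.6835 (running +59.5673)
Area = |Σ|/2 = |59.5673|/2 = 29.7836

Area at t=0.41: 29.7836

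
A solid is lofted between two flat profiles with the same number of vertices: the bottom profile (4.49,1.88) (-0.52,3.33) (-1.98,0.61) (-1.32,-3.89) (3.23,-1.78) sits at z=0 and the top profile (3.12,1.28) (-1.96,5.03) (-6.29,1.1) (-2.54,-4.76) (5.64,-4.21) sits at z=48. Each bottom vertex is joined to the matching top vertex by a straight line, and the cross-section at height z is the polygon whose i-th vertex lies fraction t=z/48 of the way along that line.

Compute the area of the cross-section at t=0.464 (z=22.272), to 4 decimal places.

Cross-section at t=0.464: each vertex is (1-t)·p0[i] + t·p1[i].
  v1: (1-0.464)·(4.49,1.88) + 0.464·(3.12,1.28) = (3.8543,1.6016)
  v2: (1-0.464)·(-0.52,3.33) + 0.464·(-1.96,5.03) = (-1.1882,4.1188)
  v3: (1-0.464)·(-1.98,0.61) + 0.464·(-6.29,1.1) = (-3.9798,0.8374)
  v4: (1-0.464)·(-1.32,-3.89) + 0.464·(-2.54,-4.76) = (-1.8861,-4.2937)
  v5: (1-0.464)·(3.23,-1.78) + 0.464·(5.64,-4.21) = (4.3482,-2.9075)
Shoelace sum Σ(x_i·y_{i+1} − x_{i+1}·y_i):
  i=1: 3.8543·4.1188 − -1.1882·1.6016 = +17.7781 (running +17.7781)
  i=2: -1.1882·0.8374 − -3.9798·4.1188 = +15.3972 (running +33.1754)
  i=3: -3.9798·-4.2937 − -1.8861·0.8374 = +18.6675 (running +51.8429)
  i=4: -1.8861·-2.9075 − 4.3482·-4.2937 = +24.1538 (running +75.9966)
  i=5: 4.3482·1.6016 − 3.8543·-2.9075 = +18.1707 (running +94.1673)
Area = |Σ|/2 = |94.1673|/2 = 47.0836

Area at t=0.464: 47.0836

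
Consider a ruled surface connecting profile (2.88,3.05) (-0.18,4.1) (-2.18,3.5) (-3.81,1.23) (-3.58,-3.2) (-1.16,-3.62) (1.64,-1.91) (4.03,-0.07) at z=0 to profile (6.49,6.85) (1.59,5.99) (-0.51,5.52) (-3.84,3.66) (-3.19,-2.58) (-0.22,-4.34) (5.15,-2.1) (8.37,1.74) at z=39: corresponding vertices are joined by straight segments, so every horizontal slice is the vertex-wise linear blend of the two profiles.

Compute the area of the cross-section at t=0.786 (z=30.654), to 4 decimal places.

Cross-section at t=0.786: each vertex is (1-t)·p0[i] + t·p1[i].
  v1: (1-0.786)·(2.88,3.05) + 0.786·(6.49,6.85) = (5.7175,6.0368)
  v2: (1-0.786)·(-0.18,4.1) + 0.786·(1.59,5.99) = (1.2112,5.5855)
  v3: (1-0.786)·(-2.18,3.5) + 0.786·(-0.51,5.52) = (-0.8674,5.0877)
  v4: (1-0.786)·(-3.81,1.23) + 0.786·(-3.84,3.66) = (-3.8336,3.1400)
  v5: (1-0.786)·(-3.58,-3.2) + 0.786·(-3.19,-2.58) = (-3.2735,-2.7127)
  v6: (1-0.786)·(-1.16,-3.62) + 0.786·(-0.22,-4.34) = (-0.4212,-4.1859)
  v7: (1-0.786)·(1.64,-1.91) + 0.786·(5.15,-2.1) = (4.3989,-2.0593)
  v8: (1-0.786)·(4.03,-0.07) + 0.786·(8.37,1.74) = (7.4412,1.3527)
Shoelace sum Σ(x_i·y_{i+1} − x_{i+1}·y_i):
  i=1: 5.7175·5.5855 − 1.2112·6.0368 = +24.6232 (running +24.6232)
  i=2: 1.2112·5.0877 − -0.8674·5.5855 = +11.0071 (running +35.6303)
  i=3: -0.8674·3.1400 − -3.8336·5.0877 = +16.7806 (running +52.4110)
  i=4: -3.8336·-2.7127 − -3.2735·3.1400 = +20.6779 (running +73.0888)
  i=5: -3.2735·-4.1859 − -0.4212·-2.7127 = +12.5600 (running +85.6488)
  i=6: -0.4212·-2.0593 − 4.3989·-4.1859 = +19.2806 (running +104.9294)
  i=7: 4.3989·1.3527 − 7.4412·-2.0593 = +21.2742 (running +126.2036)
  i=8: 7.4412·6.0368 − 5.7175·1.3527 = +37.1875 (running +163.3911)
Area = |Σ|/2 = |163.3911|/2 = 81.6956

Area at t=0.786: 81.6956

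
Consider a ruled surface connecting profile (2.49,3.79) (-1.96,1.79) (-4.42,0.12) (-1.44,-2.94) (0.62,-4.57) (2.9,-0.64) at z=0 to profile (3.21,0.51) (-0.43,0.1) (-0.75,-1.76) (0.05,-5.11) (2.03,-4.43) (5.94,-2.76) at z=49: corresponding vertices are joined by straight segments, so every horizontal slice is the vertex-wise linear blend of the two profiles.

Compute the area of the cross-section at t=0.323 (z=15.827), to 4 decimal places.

Cross-section at t=0.323: each vertex is (1-t)·p0[i] + t·p1[i].
  v1: (1-0.323)·(2.49,3.79) + 0.323·(3.21,0.51) = (2.7226,2.7306)
  v2: (1-0.323)·(-1.96,1.79) + 0.323·(-0.43,0.1) = (-1.4658,1.2441)
  v3: (1-0.323)·(-4.42,0.12) + 0.323·(-0.75,-1.76) = (-3.2346,-0.4872)
  v4: (1-0.323)·(-1.44,-2.94) + 0.323·(0.05,-5.11) = (-0.9587,-3.6409)
  v5: (1-0.323)·(0.62,-4.57) + 0.323·(2.03,-4.43) = (1.0754,-4.5248)
  v6: (1-0.323)·(2.9,-0.64) + 0.323·(5.94,-2.76) = (3.8819,-1.3248)
Shoelace sum Σ(x_i·y_{i+1} − x_{i+1}·y_i):
  i=1: 2.7226·1.2441 − -1.4658·2.7306 = +7.3897 (running +7.3897)
  i=2: -1.4658·-0.4872 − -3.2346·1.2441 = +4.7385 (running +12.1282)
  i=3: -3.2346·-3.6409 − -0.9587·-0.4872 = +11.3097 (running +23.4379)
  i=4: -0.9587·-4.5248 − 1.0754·-3.6409 = +8.2536 (running +31.6915)
  i=5: 1.0754·-1.3248 − 3.8819·-4.5248 = +16.1401 (running +47.8316)
  i=6: 3.8819·2.7306 − 2.7226·-1.3248 = +14.2066 (running +62.0382)
Area = |Σ|/2 = |62.0382|/2 = 31.0191

Area at t=0.323: 31.0191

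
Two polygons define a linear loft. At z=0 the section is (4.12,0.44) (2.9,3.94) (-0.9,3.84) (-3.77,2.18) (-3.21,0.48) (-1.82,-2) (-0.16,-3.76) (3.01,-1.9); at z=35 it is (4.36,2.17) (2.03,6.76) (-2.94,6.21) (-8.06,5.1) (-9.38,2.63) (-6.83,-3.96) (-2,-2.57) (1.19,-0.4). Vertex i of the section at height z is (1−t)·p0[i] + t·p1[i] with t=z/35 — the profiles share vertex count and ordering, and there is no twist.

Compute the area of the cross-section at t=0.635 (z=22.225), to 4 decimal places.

Cross-section at t=0.635: each vertex is (1-t)·p0[i] + t·p1[i].
  v1: (1-0.635)·(4.12,0.44) + 0.635·(4.36,2.17) = (4.2724,1.5386)
  v2: (1-0.635)·(2.9,3.94) + 0.635·(2.03,6.76) = (2.3476,5.7307)
  v3: (1-0.635)·(-0.9,3.84) + 0.635·(-2.94,6.21) = (-2.1954,5.3449)
  v4: (1-0.635)·(-3.77,2.18) + 0.635·(-8.06,5.1) = (-6.4942,4.0342)
  v5: (1-0.635)·(-3.21,0.48) + 0.635·(-9.38,2.63) = (-7.1280,1.8453)
  v6: (1-0.635)·(-1.82,-2) + 0.635·(-6.83,-3.96) = (-5.0014,-3.2446)
  v7: (1-0.635)·(-0.16,-3.76) + 0.635·(-2,-2.57) = (-1.3284,-3.0043)
  v8: (1-0.635)·(3.01,-1.9) + 0.635·(1.19,-0.4) = (1.8543,-0.9475)
Shoelace sum Σ(x_i·y_{i+1} − x_{i+1}·y_i):
  i=1: 4.2724·5.7307 − 2.3476·1.5386 = +20.8720 (running +20.8720)
  i=2: 2.3476·5.3449 − -2.1954·5.7307 = +25.1287 (running +46.0007)
  i=3: -2.1954·4.0342 − -6.4942·5.3449 = +25.8542 (running +71.8550)
  i=4: -6.4942·1.8453 − -7.1280·4.0342 = +16.7722 (running +88.6272)
  i=5: -7.1280·-3.2446 − -5.0014·1.8453 = +32.3561 (running +120.9833)
  i=6: -5.0014·-3.0043 − -1.3284·-3.2446 = +10.7157 (running +131.6990)
  i=7: -1.3284·-0.9475 − 1.8543·-3.0043 = +6.8296 (running +138.5286)
  i=8: 1.8543·1.5386 − 4.2724·-0.9475 = +6.9010 (running +145.4296)
Area = |Σ|/2 = |145.4296|/2 = 72.7148

Area at t=0.635: 72.7148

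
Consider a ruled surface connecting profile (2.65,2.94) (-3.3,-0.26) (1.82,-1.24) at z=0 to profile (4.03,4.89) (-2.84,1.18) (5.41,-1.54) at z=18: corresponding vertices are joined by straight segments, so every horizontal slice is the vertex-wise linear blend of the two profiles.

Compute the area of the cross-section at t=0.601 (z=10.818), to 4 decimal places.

Area at t=0.601: 18.8614

Cross-section at t=0.601: each vertex is (1-t)·p0[i] + t·p1[i].
  v1: (1-0.601)·(2.65,2.94) + 0.601·(4.03,4.89) = (3.4794,4.1120)
  v2: (1-0.601)·(-3.3,-0.26) + 0.601·(-2.84,1.18) = (-3.0235,0.6054)
  v3: (1-0.601)·(1.82,-1.24) + 0.601·(5.41,-1.54) = (3.9776,-1.4203)
Shoelace sum Σ(x_i·y_{i+1} − x_{i+1}·y_i):
  i=1: 3.4794·0.6054 − -3.0235·4.1120 = +14.5392 (running +14.5392)
  i=2: -3.0235·-1.4203 − 3.9776·0.6054 = +1.8861 (running +16.4253)
  i=3: 3.9776·4.1120 − 3.4794·-1.4203 = +21.2974 (running +37.7228)
Area = |Σ|/2 = |37.7228|/2 = 18.8614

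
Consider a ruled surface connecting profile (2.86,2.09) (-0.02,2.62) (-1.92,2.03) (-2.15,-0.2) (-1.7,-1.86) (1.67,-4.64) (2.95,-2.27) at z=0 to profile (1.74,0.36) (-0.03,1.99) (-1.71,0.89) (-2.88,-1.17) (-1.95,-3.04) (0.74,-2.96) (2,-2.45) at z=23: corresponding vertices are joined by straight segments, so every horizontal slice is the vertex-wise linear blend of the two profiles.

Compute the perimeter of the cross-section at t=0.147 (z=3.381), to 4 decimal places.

Perimeter at t=0.147: 19.4118

Cross-section at t=0.147: each vertex is (1-t)·p0[i] + t·p1[i].
  v1: (1-0.147)·(2.86,2.09) + 0.147·(1.74,0.36) = (2.6954,1.8357)
  v2: (1-0.147)·(-0.02,2.62) + 0.147·(-0.03,1.99) = (-0.0215,2.5274)
  v3: (1-0.147)·(-1.92,2.03) + 0.147·(-1.71,0.89) = (-1.8891,1.8624)
  v4: (1-0.147)·(-2.15,-0.2) + 0.147·(-2.88,-1.17) = (-2.2573,-0.3426)
  v5: (1-0.147)·(-1.7,-1.86) + 0.147·(-1.95,-3.04) = (-1.7367,-2.0335)
  v6: (1-0.147)·(1.67,-4.64) + 0.147·(0.74,-2.96) = (1.5333,-4.3930)
  v7: (1-0.147)·(2.95,-2.27) + 0.147·(2,-2.45) = (2.8104,-2.2965)
Perimeter = Σ |v_{i+1} − v_i|:
  edge 1→2: √(-2.7168² + 0.6917²) = 2.8035 (running 2.8035)
  edge 2→3: √(-1.8677² + -0.6650²) = 1.9825 (running 4.7860)
  edge 3→4: √(-0.3682² + -2.2050²) = 2.2355 (running 7.0215)
  edge 4→5: √(0.5206² + -1.6909²) = 1.7692 (running 8.7907)
  edge 5→6: √(3.2700² + -2.3596²) = 4.0325 (running 12.8232)
  edge 6→7: √(1.2771² + 2.0966²) = 2.4549 (running 15.2781)
  edge 7→1: √(-0.1150² + 4.1322²) = 4.1337 (running 19.4118)
Perimeter = 19.4118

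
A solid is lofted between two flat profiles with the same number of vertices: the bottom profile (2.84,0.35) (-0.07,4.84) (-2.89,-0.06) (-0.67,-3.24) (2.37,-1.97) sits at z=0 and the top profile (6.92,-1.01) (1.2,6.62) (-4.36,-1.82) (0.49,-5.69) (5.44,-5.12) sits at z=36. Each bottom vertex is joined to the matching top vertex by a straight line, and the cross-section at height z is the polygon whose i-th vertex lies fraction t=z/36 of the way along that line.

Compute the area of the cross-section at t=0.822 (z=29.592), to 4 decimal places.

Area at t=0.822: 67.5058

Cross-section at t=0.822: each vertex is (1-t)·p0[i] + t·p1[i].
  v1: (1-0.822)·(2.84,0.35) + 0.822·(6.92,-1.01) = (6.1938,-0.7679)
  v2: (1-0.822)·(-0.07,4.84) + 0.822·(1.2,6.62) = (0.9739,6.3032)
  v3: (1-0.822)·(-2.89,-0.06) + 0.822·(-4.36,-1.82) = (-4.0983,-1.5067)
  v4: (1-0.822)·(-0.67,-3.24) + 0.822·(0.49,-5.69) = (0.2835,-5.2539)
  v5: (1-0.822)·(2.37,-1.97) + 0.822·(5.44,-5.12) = (4.8935,-4.5593)
Shoelace sum Σ(x_i·y_{i+1} − x_{i+1}·y_i):
  i=1: 6.1938·6.3032 − 0.9739·-0.7679 = +39.7882 (running +39.7882)
  i=2: 0.9739·-1.5067 − -4.0983·6.3032 = +24.3650 (running +64.1532)
  i=3: -4.0983·-5.2539 − 0.2835·-1.5067 = +21.9595 (running +86.1127)
  i=4: 0.2835·-4.5593 − 4.8935·-5.2539 = +24.4175 (running +110.5302)
  i=5: 4.8935·-0.7679 − 6.1938·-4.5593 = +24.4814 (running +135.0115)
Area = |Σ|/2 = |135.0115|/2 = 67.5058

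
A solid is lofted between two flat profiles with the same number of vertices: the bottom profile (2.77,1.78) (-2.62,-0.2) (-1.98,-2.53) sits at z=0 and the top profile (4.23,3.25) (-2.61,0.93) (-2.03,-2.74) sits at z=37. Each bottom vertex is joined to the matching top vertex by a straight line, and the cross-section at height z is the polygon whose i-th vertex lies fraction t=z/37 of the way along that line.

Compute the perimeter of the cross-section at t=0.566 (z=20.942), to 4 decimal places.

Perimeter at t=0.566: 17.4140

Cross-section at t=0.566: each vertex is (1-t)·p0[i] + t·p1[i].
  v1: (1-0.566)·(2.77,1.78) + 0.566·(4.23,3.25) = (3.5964,2.6120)
  v2: (1-0.566)·(-2.62,-0.2) + 0.566·(-2.61,0.93) = (-2.6143,0.4396)
  v3: (1-0.566)·(-1.98,-2.53) + 0.566·(-2.03,-2.74) = (-2.0083,-2.6489)
Perimeter = Σ |v_{i+1} − v_i|:
  edge 1→2: √(-6.2107² + -2.1724²) = 6.5797 (running 6.5797)
  edge 2→3: √(0.6060² + -3.0884²) = 3.1473 (running 9.7270)
  edge 3→1: √(5.6047² + 5.2609²) = 7.6869 (running 17.4140)
Perimeter = 17.4140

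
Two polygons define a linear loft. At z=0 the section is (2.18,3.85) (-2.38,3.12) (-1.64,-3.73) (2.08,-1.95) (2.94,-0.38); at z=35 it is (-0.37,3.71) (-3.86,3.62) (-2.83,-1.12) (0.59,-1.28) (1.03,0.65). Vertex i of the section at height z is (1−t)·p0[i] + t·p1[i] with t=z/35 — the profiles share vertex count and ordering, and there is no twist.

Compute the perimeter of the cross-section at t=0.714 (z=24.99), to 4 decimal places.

Cross-section at t=0.714: each vertex is (1-t)·p0[i] + t·p1[i].
  v1: (1-0.714)·(2.18,3.85) + 0.714·(-0.37,3.71) = (0.3593,3.7500)
  v2: (1-0.714)·(-2.38,3.12) + 0.714·(-3.86,3.62) = (-3.4367,3.4770)
  v3: (1-0.714)·(-1.64,-3.73) + 0.714·(-2.83,-1.12) = (-2.4897,-1.8665)
  v4: (1-0.714)·(2.08,-1.95) + 0.714·(0.59,-1.28) = (1.0161,-1.4716)
  v5: (1-0.714)·(2.94,-0.38) + 0.714·(1.03,0.65) = (1.5763,0.3554)
Perimeter = Σ |v_{i+1} − v_i|:
  edge 1→2: √(-3.7960² + -0.2730²) = 3.8058 (running 3.8058)
  edge 2→3: √(0.9471² + -5.3435²) = 5.4267 (running 9.2326)
  edge 3→4: √(3.5058² + 0.3948²) = 3.5280 (running 12.7605)
  edge 4→5: √(0.5601² + 1.8270²) = 1.9110 (running 14.6715)
  edge 5→1: √(-1.2170² + 3.3946²) = 3.6062 (running 18.2777)
Perimeter = 18.2777

Perimeter at t=0.714: 18.2777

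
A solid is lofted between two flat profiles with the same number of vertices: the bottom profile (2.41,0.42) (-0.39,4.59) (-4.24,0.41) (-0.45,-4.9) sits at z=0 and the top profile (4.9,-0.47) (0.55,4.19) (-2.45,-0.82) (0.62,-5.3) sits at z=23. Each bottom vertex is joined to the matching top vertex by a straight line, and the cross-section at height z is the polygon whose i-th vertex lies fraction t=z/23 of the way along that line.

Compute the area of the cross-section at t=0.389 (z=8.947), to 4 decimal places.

Cross-section at t=0.389: each vertex is (1-t)·p0[i] + t·p1[i].
  v1: (1-0.389)·(2.41,0.42) + 0.389·(4.9,-0.47) = (3.3786,0.0738)
  v2: (1-0.389)·(-0.39,4.59) + 0.389·(0.55,4.19) = (-0.0243,4.4344)
  v3: (1-0.389)·(-4.24,0.41) + 0.389·(-2.45,-0.82) = (-3.5437,-0.0685)
  v4: (1-0.389)·(-0.45,-4.9) + 0.389·(0.62,-5.3) = (-0.0338,-5.0556)
Shoelace sum Σ(x_i·y_{i+1} − x_{i+1}·y_i):
  i=1: 3.3786·4.4344 − -0.0243·0.0738 = +14.9839 (running +14.9839)
  i=2: -0.0243·-0.0685 − -3.5437·4.4344 = +15.7158 (running +30.6997)
  i=3: -3.5437·-5.0556 − -0.0338·-0.0685 = +17.9132 (running +48.6129)
  i=4: -0.0338·0.0738 − 3.3786·-5.0556 = +17.0784 (running +65.6913)
Area = |Σ|/2 = |65.6913|/2 = 32.8456

Area at t=0.389: 32.8456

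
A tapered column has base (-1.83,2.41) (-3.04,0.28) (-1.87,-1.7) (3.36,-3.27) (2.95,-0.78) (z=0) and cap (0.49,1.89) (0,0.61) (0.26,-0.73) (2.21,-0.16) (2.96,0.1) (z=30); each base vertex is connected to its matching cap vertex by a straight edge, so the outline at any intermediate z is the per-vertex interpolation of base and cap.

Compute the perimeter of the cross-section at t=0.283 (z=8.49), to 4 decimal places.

Perimeter at t=0.283: 15.4101

Cross-section at t=0.283: each vertex is (1-t)·p0[i] + t·p1[i].
  v1: (1-0.283)·(-1.83,2.41) + 0.283·(0.49,1.89) = (-1.1734,2.2628)
  v2: (1-0.283)·(-3.04,0.28) + 0.283·(0,0.61) = (-2.1797,0.3734)
  v3: (1-0.283)·(-1.87,-1.7) + 0.283·(0.26,-0.73) = (-1.2672,-1.4255)
  v4: (1-0.283)·(3.36,-3.27) + 0.283·(2.21,-0.16) = (3.0346,-2.3899)
  v5: (1-0.283)·(2.95,-0.78) + 0.283·(2.96,0.1) = (2.9528,-0.5310)
Perimeter = Σ |v_{i+1} − v_i|:
  edge 1→2: √(-1.0062² + -1.8895²) = 2.1407 (running 2.1407)
  edge 2→3: √(0.9125² + -1.7989²) = 2.0171 (running 4.1578)
  edge 3→4: √(4.3018² + -0.9644²) = 4.4085 (running 8.5663)
  edge 4→5: √(-0.0817² + 1.8589²) = 1.8607 (running 10.4270)
  edge 5→1: √(-4.1263² + 2.7938²) = 4.9831 (running 15.4101)
Perimeter = 15.4101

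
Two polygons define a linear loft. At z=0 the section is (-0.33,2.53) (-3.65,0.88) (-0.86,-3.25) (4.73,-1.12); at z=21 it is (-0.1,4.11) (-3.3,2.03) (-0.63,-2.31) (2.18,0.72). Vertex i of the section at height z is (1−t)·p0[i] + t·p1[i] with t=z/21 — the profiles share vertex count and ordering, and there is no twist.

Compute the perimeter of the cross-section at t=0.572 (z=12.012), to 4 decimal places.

Perimeter at t=0.572: 18.5350

Cross-section at t=0.572: each vertex is (1-t)·p0[i] + t·p1[i].
  v1: (1-0.572)·(-0.33,2.53) + 0.572·(-0.1,4.11) = (-0.1984,3.4338)
  v2: (1-0.572)·(-3.65,0.88) + 0.572·(-3.3,2.03) = (-3.4498,1.5378)
  v3: (1-0.572)·(-0.86,-3.25) + 0.572·(-0.63,-2.31) = (-0.7284,-2.7123)
  v4: (1-0.572)·(4.73,-1.12) + 0.572·(2.18,0.72) = (3.2714,-0.0675)
Perimeter = Σ |v_{i+1} − v_i|:
  edge 1→2: √(-3.2514² + -1.8960²) = 3.7638 (running 3.7638)
  edge 2→3: √(2.7214² + -4.2501²) = 5.0467 (running 8.8105)
  edge 3→4: √(3.9998² + 2.6448²) = 4.7952 (running 13.6057)
  edge 4→1: √(-3.4698² + 3.5013²) = 4.9294 (running 18.5350)
Perimeter = 18.5350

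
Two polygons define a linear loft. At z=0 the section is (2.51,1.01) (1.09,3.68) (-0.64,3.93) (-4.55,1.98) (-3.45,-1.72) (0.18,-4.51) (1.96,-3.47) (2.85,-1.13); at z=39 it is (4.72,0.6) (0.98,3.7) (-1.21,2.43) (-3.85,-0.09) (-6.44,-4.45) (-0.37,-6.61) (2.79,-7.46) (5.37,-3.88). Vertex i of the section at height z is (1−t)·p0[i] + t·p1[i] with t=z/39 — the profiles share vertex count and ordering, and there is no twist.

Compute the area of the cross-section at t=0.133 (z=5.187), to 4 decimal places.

Area at t=0.133: 46.1087

Cross-section at t=0.133: each vertex is (1-t)·p0[i] + t·p1[i].
  v1: (1-0.133)·(2.51,1.01) + 0.133·(4.72,0.6) = (2.8039,0.9555)
  v2: (1-0.133)·(1.09,3.68) + 0.133·(0.98,3.7) = (1.0754,3.6827)
  v3: (1-0.133)·(-0.64,3.93) + 0.133·(-1.21,2.43) = (-0.7158,3.7305)
  v4: (1-0.133)·(-4.55,1.98) + 0.133·(-3.85,-0.09) = (-4.4569,1.7047)
  v5: (1-0.133)·(-3.45,-1.72) + 0.133·(-6.44,-4.45) = (-3.8477,-2.0831)
  v6: (1-0.133)·(0.18,-4.51) + 0.133·(-0.37,-6.61) = (0.1069,-4.7893)
  v7: (1-0.133)·(1.96,-3.47) + 0.133·(2.79,-7.46) = (2.0704,-4.0007)
  v8: (1-0.133)·(2.85,-1.13) + 0.133·(5.37,-3.88) = (3.1852,-1.4957)
Shoelace sum Σ(x_i·y_{i+1} − x_{i+1}·y_i):
  i=1: 2.8039·3.6827 − 1.0754·0.9555 = +9.2984 (running +9.2984)
  i=2: 1.0754·3.7305 − -0.7158·3.6827 = +6.6478 (running +15.9462)
  i=3: -0.7158·1.7047 − -4.4569·3.7305 = +15.4062 (running +31.3524)
  i=4: -4.4569·-2.0831 − -3.8477·1.7047 = +15.8432 (running +47.1956)
  i=5: -3.8477·-4.7893 − 0.1069·-2.0831 = +18.6502 (running +65.8459)
  i=6: 0.1069·-4.0007 − 2.0704·-4.7893 = +9.4882 (running +75.3341)
  i=7: 2.0704·-1.4957 − 3.1852·-4.0007 = +9.6460 (running +84.9801)
  i=8: 3.1852·0.9555 − 2.8039·-1.4957 = +7.2373 (running +92.2174)
Area = |Σ|/2 = |92.2174|/2 = 46.1087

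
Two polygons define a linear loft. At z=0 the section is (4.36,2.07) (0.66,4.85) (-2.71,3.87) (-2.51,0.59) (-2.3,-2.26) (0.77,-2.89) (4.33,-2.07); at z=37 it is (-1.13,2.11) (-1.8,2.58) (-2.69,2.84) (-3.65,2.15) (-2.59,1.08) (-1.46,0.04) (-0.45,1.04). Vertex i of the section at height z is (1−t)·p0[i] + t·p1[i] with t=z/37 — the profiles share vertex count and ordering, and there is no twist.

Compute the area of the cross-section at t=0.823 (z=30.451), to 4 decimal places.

Area at t=0.823: 8.5325

Cross-section at t=0.823: each vertex is (1-t)·p0[i] + t·p1[i].
  v1: (1-0.823)·(4.36,2.07) + 0.823·(-1.13,2.11) = (-0.1583,2.1029)
  v2: (1-0.823)·(0.66,4.85) + 0.823·(-1.8,2.58) = (-1.3646,2.9818)
  v3: (1-0.823)·(-2.71,3.87) + 0.823·(-2.69,2.84) = (-2.6935,3.0223)
  v4: (1-0.823)·(-2.51,0.59) + 0.823·(-3.65,2.15) = (-3.4482,1.8739)
  v5: (1-0.823)·(-2.3,-2.26) + 0.823·(-2.59,1.08) = (-2.5387,0.4888)
  v6: (1-0.823)·(0.77,-2.89) + 0.823·(-1.46,0.04) = (-1.0653,-0.4786)
  v7: (1-0.823)·(4.33,-2.07) + 0.823·(-0.45,1.04) = (0.3961,0.4895)
Shoelace sum Σ(x_i·y_{i+1} − x_{i+1}·y_i):
  i=1: -0.1583·2.9818 − -1.3646·2.1029 = +2.3977 (running +2.3977)
  i=2: -1.3646·3.0223 − -2.6935·2.9818 = +3.9074 (running +6.3051)
  i=3: -2.6935·1.8739 − -3.4482·3.0223 = +5.3742 (running +11.6793)
  i=4: -3.4482·0.4888 − -2.5387·1.8739 = +3.0716 (running +14.7509)
  i=5: -2.5387·-0.4786 − -1.0653·0.4888 = +1.7358 (running +16.4867)
  i=6: -1.0653·0.4895 − 0.3961·-0.4786 = -0.3319 (running +16.1547)
  i=7: 0.3961·2.1029 − -0.1583·0.4895 = +0.9104 (running +17.0651)
Area = |Σ|/2 = |17.0651|/2 = 8.5325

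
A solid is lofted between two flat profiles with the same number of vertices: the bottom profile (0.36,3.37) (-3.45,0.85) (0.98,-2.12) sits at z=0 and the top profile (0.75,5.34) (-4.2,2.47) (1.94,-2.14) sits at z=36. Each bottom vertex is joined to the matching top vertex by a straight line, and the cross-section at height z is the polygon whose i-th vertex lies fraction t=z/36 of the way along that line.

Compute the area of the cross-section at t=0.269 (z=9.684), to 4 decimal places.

Cross-section at t=0.269: each vertex is (1-t)·p0[i] + t·p1[i].
  v1: (1-0.269)·(0.36,3.37) + 0.269·(0.75,5.34) = (0.4649,3.8999)
  v2: (1-0.269)·(-3.45,0.85) + 0.269·(-4.2,2.47) = (-3.6517,1.2858)
  v3: (1-0.269)·(0.98,-2.12) + 0.269·(1.94,-2.14) = (1.2382,-2.1254)
Shoelace sum Σ(x_i·y_{i+1} − x_{i+1}·y_i):
  i=1: 0.4649·1.2858 − -3.6517·3.8999 = +14.8393 (running +14.8393)
  i=2: -3.6517·-2.1254 − 1.2382·1.2858 = +6.1693 (running +21.0086)
  i=3: 1.2382·3.8999 − 0.4649·-2.1254 = +5.8172 (running +26.8258)
Area = |Σ|/2 = |26.8258|/2 = 13.4129

Area at t=0.269: 13.4129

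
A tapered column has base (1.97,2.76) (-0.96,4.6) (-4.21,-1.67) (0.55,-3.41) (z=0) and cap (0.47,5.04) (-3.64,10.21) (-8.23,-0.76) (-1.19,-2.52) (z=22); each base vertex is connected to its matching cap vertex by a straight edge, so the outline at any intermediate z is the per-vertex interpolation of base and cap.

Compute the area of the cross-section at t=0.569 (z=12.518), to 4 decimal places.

Area at t=0.569: 46.0442

Cross-section at t=0.569: each vertex is (1-t)·p0[i] + t·p1[i].
  v1: (1-0.569)·(1.97,2.76) + 0.569·(0.47,5.04) = (1.1165,4.0573)
  v2: (1-0.569)·(-0.96,4.6) + 0.569·(-3.64,10.21) = (-2.4849,7.7921)
  v3: (1-0.569)·(-4.21,-1.67) + 0.569·(-8.23,-0.76) = (-6.4974,-1.1522)
  v4: (1-0.569)·(0.55,-3.41) + 0.569·(-1.19,-2.52) = (-0.4401,-2.9036)
Shoelace sum Σ(x_i·y_{i+1} − x_{i+1}·y_i):
  i=1: 1.1165·7.7921 − -2.4849·4.0573 = +18.7820 (running +18.7820)
  i=2: -2.4849·-1.1522 − -6.4974·7.7921 = +53.4913 (running +72.2733)
  i=3: -6.4974·-2.9036 − -0.4401·-1.1522 = +18.3587 (running +90.6320)
  i=4: -0.4401·4.0573 − 1.1165·-2.9036 = +1.4564 (running +92.0884)
Area = |Σ|/2 = |92.0884|/2 = 46.0442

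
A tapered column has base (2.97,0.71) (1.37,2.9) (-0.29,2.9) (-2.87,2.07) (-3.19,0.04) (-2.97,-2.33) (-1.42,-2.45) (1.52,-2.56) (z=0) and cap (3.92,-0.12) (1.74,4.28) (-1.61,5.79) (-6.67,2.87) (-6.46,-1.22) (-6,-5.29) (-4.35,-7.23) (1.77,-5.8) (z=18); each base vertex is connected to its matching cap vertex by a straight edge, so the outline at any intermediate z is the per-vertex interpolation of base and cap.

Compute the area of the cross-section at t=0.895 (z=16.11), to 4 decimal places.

Area at t=0.895: 91.2095

Cross-section at t=0.895: each vertex is (1-t)·p0[i] + t·p1[i].
  v1: (1-0.895)·(2.97,0.71) + 0.895·(3.92,-0.12) = (3.8202,-0.0329)
  v2: (1-0.895)·(1.37,2.9) + 0.895·(1.74,4.28) = (1.7012,4.1351)
  v3: (1-0.895)·(-0.29,2.9) + 0.895·(-1.61,5.79) = (-1.4714,5.4866)
  v4: (1-0.895)·(-2.87,2.07) + 0.895·(-6.67,2.87) = (-6.2710,2.7860)
  v5: (1-0.895)·(-3.19,0.04) + 0.895·(-6.46,-1.22) = (-6.1166,-1.0877)
  v6: (1-0.895)·(-2.97,-2.33) + 0.895·(-6,-5.29) = (-5.6818,-4.9792)
  v7: (1-0.895)·(-1.42,-2.45) + 0.895·(-4.35,-7.23) = (-4.0423,-6.7281)
  v8: (1-0.895)·(1.52,-2.56) + 0.895·(1.77,-5.8) = (1.7437,-5.4598)
Shoelace sum Σ(x_i·y_{i+1} − x_{i+1}·y_i):
  i=1: 3.8202·4.1351 − 1.7012·-0.0329 = +15.8530 (running +15.8530)
  i=2: 1.7012·5.4866 − -1.4714·4.1351 = +15.4178 (running +31.2708)
  i=3: -1.4714·2.7860 − -6.2710·5.4866 = +30.3068 (running +61.5777)
  i=4: -6.2710·-1.0877 − -6.1166·2.7860 = +23.8620 (running +85.4396)
  i=5: -6.1166·-4.9792 − -5.6818·-1.0877 = +24.2759 (running +109.7155)
  i=6: -5.6818·-6.7281 − -4.0423·-4.9792 = +18.1004 (running +127.8159)
  i=7: -4.0423·-5.4598 − 1.7437·-6.7281 = +33.8025 (running +161.6184)
  i=8: 1.7437·-0.0329 − 3.8202·-5.4598 = +20.8005 (running +182.4189)
Area = |Σ|/2 = |182.4189|/2 = 91.2095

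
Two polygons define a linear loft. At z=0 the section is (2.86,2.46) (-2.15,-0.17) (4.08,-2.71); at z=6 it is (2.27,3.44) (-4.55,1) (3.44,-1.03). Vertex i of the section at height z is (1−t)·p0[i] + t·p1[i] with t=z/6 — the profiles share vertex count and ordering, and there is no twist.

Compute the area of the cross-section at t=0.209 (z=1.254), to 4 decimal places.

Area at t=0.209: 15.1011

Cross-section at t=0.209: each vertex is (1-t)·p0[i] + t·p1[i].
  v1: (1-0.209)·(2.86,2.46) + 0.209·(2.27,3.44) = (2.7367,2.6648)
  v2: (1-0.209)·(-2.15,-0.17) + 0.209·(-4.55,1) = (-2.6516,0.0745)
  v3: (1-0.209)·(4.08,-2.71) + 0.209·(3.44,-1.03) = (3.9462,-2.3589)
Shoelace sum Σ(x_i·y_{i+1} − x_{i+1}·y_i):
  i=1: 2.7367·0.0745 − -2.6516·2.6648 = +7.2700 (running +7.2700)
  i=2: -2.6516·-2.3589 − 3.9462·0.0745 = +5.9607 (running +13.2307)
  i=3: 3.9462·2.6648 − 2.7367·-2.3589 = +16.9715 (running +30.2022)
Area = |Σ|/2 = |30.2022|/2 = 15.1011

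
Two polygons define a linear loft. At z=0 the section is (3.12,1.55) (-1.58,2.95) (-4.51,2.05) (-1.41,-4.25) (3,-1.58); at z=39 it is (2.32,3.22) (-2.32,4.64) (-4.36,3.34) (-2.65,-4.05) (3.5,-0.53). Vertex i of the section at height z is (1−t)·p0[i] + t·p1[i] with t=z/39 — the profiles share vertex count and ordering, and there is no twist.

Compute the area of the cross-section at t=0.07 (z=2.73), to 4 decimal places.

Area at t=0.07: 34.7421

Cross-section at t=0.07: each vertex is (1-t)·p0[i] + t·p1[i].
  v1: (1-0.07)·(3.12,1.55) + 0.07·(2.32,3.22) = (3.0640,1.6669)
  v2: (1-0.07)·(-1.58,2.95) + 0.07·(-2.32,4.64) = (-1.6318,3.0683)
  v3: (1-0.07)·(-4.51,2.05) + 0.07·(-4.36,3.34) = (-4.4995,2.1403)
  v4: (1-0.07)·(-1.41,-4.25) + 0.07·(-2.65,-4.05) = (-1.4968,-4.2360)
  v5: (1-0.07)·(3,-1.58) + 0.07·(3.5,-0.53) = (3.0350,-1.5065)
Shoelace sum Σ(x_i·y_{i+1} − x_{i+1}·y_i):
  i=1: 3.0640·3.0683 − -1.6318·1.6669 = +12.1213 (running +12.1213)
  i=2: -1.6318·2.1403 − -4.4995·3.0683 = +10.3133 (running +22.4346)
  i=3: -4.4995·-4.2360 − -1.4968·2.1403 = +22.2635 (running +44.6981)
  i=4: -1.4968·-1.5065 − 3.0350·-4.2360 = +15.1112 (running +59.8093)
  i=5: 3.0350·1.6669 − 3.0640·-1.5065 = +9.6750 (running +69.4842)
Area = |Σ|/2 = |69.4842|/2 = 34.7421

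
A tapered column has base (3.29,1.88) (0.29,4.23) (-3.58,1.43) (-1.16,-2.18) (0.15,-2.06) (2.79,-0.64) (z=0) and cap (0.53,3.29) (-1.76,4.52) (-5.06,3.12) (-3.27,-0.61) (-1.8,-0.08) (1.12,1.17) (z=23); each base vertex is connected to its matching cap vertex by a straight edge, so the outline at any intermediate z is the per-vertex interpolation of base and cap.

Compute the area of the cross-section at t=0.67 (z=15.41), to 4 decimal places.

Area at t=0.67: 21.8391

Cross-section at t=0.67: each vertex is (1-t)·p0[i] + t·p1[i].
  v1: (1-0.67)·(3.29,1.88) + 0.67·(0.53,3.29) = (1.4408,2.8247)
  v2: (1-0.67)·(0.29,4.23) + 0.67·(-1.76,4.52) = (-1.0835,4.4243)
  v3: (1-0.67)·(-3.58,1.43) + 0.67·(-5.06,3.12) = (-4.5716,2.5623)
  v4: (1-0.67)·(-1.16,-2.18) + 0.67·(-3.27,-0.61) = (-2.5737,-1.1281)
  v5: (1-0.67)·(0.15,-2.06) + 0.67·(-1.8,-0.08) = (-1.1565,-0.7334)
  v6: (1-0.67)·(2.79,-0.64) + 0.67·(1.12,1.17) = (1.6711,0.5727)
Shoelace sum Σ(x_i·y_{i+1} − x_{i+1}·y_i):
  i=1: 1.4408·4.4243 − -1.0835·2.8247 = +9.4351 (running +9.4351)
  i=2: -1.0835·2.5623 − -4.5716·4.4243 = +17.4499 (running +26.8850)
  i=3: -4.5716·-1.1281 − -2.5737·2.5623 = +11.7518 (running +38.6368)
  i=4: -2.5737·-0.7334 − -1.1565·-1.1281 = +0.5829 (running +39.2197)
  i=5: -1.1565·0.5727 − 1.6711·-0.7334 = +0.5633 (running +39.7829)
  i=6: 1.6711·2.8247 − 1.4408·0.5727 = +3.8952 (running +43.6782)
Area = |Σ|/2 = |43.6782|/2 = 21.8391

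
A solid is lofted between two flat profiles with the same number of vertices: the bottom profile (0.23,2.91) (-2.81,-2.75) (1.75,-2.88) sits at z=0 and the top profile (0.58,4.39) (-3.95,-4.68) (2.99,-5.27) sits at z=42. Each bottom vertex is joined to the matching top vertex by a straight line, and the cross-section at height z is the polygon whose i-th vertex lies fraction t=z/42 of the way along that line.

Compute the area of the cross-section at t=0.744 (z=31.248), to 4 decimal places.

Area at t=0.744: 26.9261

Cross-section at t=0.744: each vertex is (1-t)·p0[i] + t·p1[i].
  v1: (1-0.744)·(0.23,2.91) + 0.744·(0.58,4.39) = (0.4904,4.0111)
  v2: (1-0.744)·(-2.81,-2.75) + 0.744·(-3.95,-4.68) = (-3.6582,-4.1859)
  v3: (1-0.744)·(1.75,-2.88) + 0.744·(2.99,-5.27) = (2.6726,-4.6582)
Shoelace sum Σ(x_i·y_{i+1} − x_{i+1}·y_i):
  i=1: 0.4904·-4.1859 − -3.6582·4.0111 = +12.6205 (running +12.6205)
  i=2: -3.6582·-4.6582 − 2.6726·-4.1859 = +28.2274 (running +40.8480)
  i=3: 2.6726·4.0111 − 0.4904·-4.6582 = +13.0043 (running +53.8523)
Area = |Σ|/2 = |53.8523|/2 = 26.9261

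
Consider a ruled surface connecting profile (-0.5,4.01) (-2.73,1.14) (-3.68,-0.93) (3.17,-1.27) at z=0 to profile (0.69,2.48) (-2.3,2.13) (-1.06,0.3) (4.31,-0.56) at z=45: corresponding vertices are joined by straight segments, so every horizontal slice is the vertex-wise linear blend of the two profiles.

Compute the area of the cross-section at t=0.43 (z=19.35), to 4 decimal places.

Cross-section at t=0.43: each vertex is (1-t)·p0[i] + t·p1[i].
  v1: (1-0.43)·(-0.5,4.01) + 0.43·(0.69,2.48) = (0.0117,3.3521)
  v2: (1-0.43)·(-2.73,1.14) + 0.43·(-2.3,2.13) = (-2.5451,1.5657)
  v3: (1-0.43)·(-3.68,-0.93) + 0.43·(-1.06,0.3) = (-2.5534,-0.4011)
  v4: (1-0.43)·(3.17,-1.27) + 0.43·(4.31,-0.56) = (3.6602,-0.9647)
Shoelace sum Σ(x_i·y_{i+1} − x_{i+1}·y_i):
  i=1: 0.0117·1.5657 − -2.5451·3.3521 = +8.5497 (running +8.5497)
  i=2: -2.5451·-0.4011 − -2.5534·1.5657 = +5.0187 (running +13.5684)
  i=3: -2.5534·-0.9647 − 3.6602·-0.4011 = +3.9314 (running +17.4998)
  i=4: 3.6602·3.3521 − 0.0117·-0.9647 = +12.2806 (running +29.7805)
Area = |Σ|/2 = |29.7805|/2 = 14.8902

Area at t=0.43: 14.8902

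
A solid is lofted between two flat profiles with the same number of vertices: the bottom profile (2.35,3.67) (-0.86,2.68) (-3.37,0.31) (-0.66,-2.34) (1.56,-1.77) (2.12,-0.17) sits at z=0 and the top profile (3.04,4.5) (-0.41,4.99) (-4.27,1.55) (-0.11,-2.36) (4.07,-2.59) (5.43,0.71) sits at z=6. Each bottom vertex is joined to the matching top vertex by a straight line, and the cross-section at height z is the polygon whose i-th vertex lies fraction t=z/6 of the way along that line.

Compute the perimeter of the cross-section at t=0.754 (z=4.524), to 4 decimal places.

Cross-section at t=0.754: each vertex is (1-t)·p0[i] + t·p1[i].
  v1: (1-0.754)·(2.35,3.67) + 0.754·(3.04,4.5) = (2.8703,4.2958)
  v2: (1-0.754)·(-0.86,2.68) + 0.754·(-0.41,4.99) = (-0.5207,4.4217)
  v3: (1-0.754)·(-3.37,0.31) + 0.754·(-4.27,1.55) = (-4.0486,1.2450)
  v4: (1-0.754)·(-0.66,-2.34) + 0.754·(-0.11,-2.36) = (-0.2453,-2.3551)
  v5: (1-0.754)·(1.56,-1.77) + 0.754·(4.07,-2.59) = (3.4525,-2.3883)
  v6: (1-0.754)·(2.12,-0.17) + 0.754·(5.43,0.71) = (4.6157,0.4935)
Perimeter = Σ |v_{i+1} − v_i|:
  edge 1→2: √(-3.3910² + 0.1259²) = 3.3933 (running 3.3933)
  edge 2→3: √(-3.5279² + -3.1768²) = 4.7474 (running 8.1407)
  edge 3→4: √(3.8033² + -3.6000²) = 5.2369 (running 13.3776)
  edge 4→5: √(3.6978² + -0.0332²) = 3.6980 (running 17.0756)
  edge 5→6: √(1.1632² + 2.8818²) = 3.1077 (running 20.1833)
  edge 6→1: √(-1.7455² + 3.8023²) = 4.1838 (running 24.3671)
Perimeter = 24.3671

Perimeter at t=0.754: 24.3671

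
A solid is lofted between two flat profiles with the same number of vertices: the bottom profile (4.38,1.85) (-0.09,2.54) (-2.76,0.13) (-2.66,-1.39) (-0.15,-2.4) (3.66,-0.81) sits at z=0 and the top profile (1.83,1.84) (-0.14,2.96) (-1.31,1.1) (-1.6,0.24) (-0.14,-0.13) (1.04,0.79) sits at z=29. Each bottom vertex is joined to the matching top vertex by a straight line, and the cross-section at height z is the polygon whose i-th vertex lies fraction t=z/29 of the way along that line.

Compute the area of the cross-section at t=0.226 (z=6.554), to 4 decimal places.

Area at t=0.226: 18.7796

Cross-section at t=0.226: each vertex is (1-t)·p0[i] + t·p1[i].
  v1: (1-0.226)·(4.38,1.85) + 0.226·(1.83,1.84) = (3.8037,1.8477)
  v2: (1-0.226)·(-0.09,2.54) + 0.226·(-0.14,2.96) = (-0.1013,2.6349)
  v3: (1-0.226)·(-2.76,0.13) + 0.226·(-1.31,1.1) = (-2.4323,0.3492)
  v4: (1-0.226)·(-2.66,-1.39) + 0.226·(-1.6,0.24) = (-2.4204,-1.0216)
  v5: (1-0.226)·(-0.15,-2.4) + 0.226·(-0.14,-0.13) = (-0.1477,-1.8870)
  v6: (1-0.226)·(3.66,-0.81) + 0.226·(1.04,0.79) = (3.0679,-0.4484)
Shoelace sum Σ(x_i·y_{i+1} − x_{i+1}·y_i):
  i=1: 3.8037·2.6349 − -0.1013·1.8477 = +10.2096 (running +10.2096)
  i=2: -0.1013·0.3492 − -2.4323·2.6349 = +6.3735 (running +16.5832)
  i=3: -2.4323·-1.0216 − -2.4204·0.3492 = +3.3302 (running +19.9133)
  i=4: -2.4204·-1.8870 − -0.1477·-1.0216 = +4.4164 (running +24.3297)
  i=5: -0.1477·-0.4484 − 3.0679·-1.8870 = +5.8553 (running +30.1850)
  i=6: 3.0679·1.8477 − 3.8037·-0.4484 = +7.3742 (running +37.5592)
Area = |Σ|/2 = |37.5592|/2 = 18.7796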